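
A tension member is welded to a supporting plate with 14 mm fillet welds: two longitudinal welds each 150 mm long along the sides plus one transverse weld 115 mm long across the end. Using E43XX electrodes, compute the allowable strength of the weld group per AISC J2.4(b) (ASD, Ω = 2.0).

E43XX → F_EXX = 430 MPa.
t_e = 0.707 × 14 = 9.898 mm.
R_nwl = 0.6 × 430 × 9.898 × 300 × 10⁻³ = 766.1 kN (longitudinal, 2 welds).
R_nwt = 0.6 × 430 × 9.898 × 115 × 10⁻³ = 293.7 kN (transverse, base value).
(i) R_nwl + R_nwt = 1060 kN; (ii) 0.85 R_nwl + 1.5 R_nwt = 1092 kN.
R_n = max = 1092 kN [governs: (ii)]; R_n/Ω = 545.8 kN.

R_n/Ω ≈ 546 kN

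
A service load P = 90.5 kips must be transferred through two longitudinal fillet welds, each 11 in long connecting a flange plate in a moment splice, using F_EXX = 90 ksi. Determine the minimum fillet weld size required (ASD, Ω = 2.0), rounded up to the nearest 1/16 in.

w = 1/4 in

Total weld length L = 22 in.
Required throat t_e = P × Ω / (0.6 F_EXX × L) = 90.5 × 2.0 / (0.6 × 90 × 22) = 0.1524 in.
Required leg w = t_e / 0.707 = 0.2155 in → use 1/4 in.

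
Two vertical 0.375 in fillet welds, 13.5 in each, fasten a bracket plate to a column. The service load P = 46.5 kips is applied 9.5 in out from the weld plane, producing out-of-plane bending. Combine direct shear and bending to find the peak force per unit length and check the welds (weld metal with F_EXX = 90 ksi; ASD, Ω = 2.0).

L_w = 2 × 13.5 = 27 in; section modulus (unit throat) S = 2 × L²/6 = 60.75 in².
Direct shear f_v = P/L_w = 46.5/27 = 1.722 kip/in.
Moment M = P × e = 46.5 × 9.5 = 441.75 kip·in; bending f_b = M/S = 7.272 kip/in.
f_max = √(f_v² + f_b²) = √(1.722² + 7.272²) = 7.473 kip/in.
r_n/Ω = (1/2.0) × 0.6 × 90 × (0.707 × 0.375) = 7.158 kip/in → NOT adequate.

f_max ≈ 7.47 kip/in; NOT adequate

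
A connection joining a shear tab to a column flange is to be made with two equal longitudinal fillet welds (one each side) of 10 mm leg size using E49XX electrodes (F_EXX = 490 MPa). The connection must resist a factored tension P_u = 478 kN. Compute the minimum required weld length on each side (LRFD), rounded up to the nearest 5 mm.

Throat t_e = 0.707 × 10 = 7.07 mm.
φr_n = 0.75 × 0.6 × 490 × 7.07 × 10⁻³ = 1.559 kN/mm.
L_req = P_u / φr_n = 478 / 1.559 = 306.6 mm total.
Per side: 306.6 / 2 = 153.3 mm.
Round up → use L = 155 mm on each side.

L = 155 mm on each side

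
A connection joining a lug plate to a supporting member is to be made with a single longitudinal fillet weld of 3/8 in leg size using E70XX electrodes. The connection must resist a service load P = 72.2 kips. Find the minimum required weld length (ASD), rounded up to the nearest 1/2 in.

E70XX → F_EXX = 70 ksi.
Throat t_e = 0.707 × 0.375 = 0.2651 in.
r_n/Ω = (0.6 × 70 × 0.2651) / 2.0 = 5.568 kip/in.
L_req = P / (r_n/Ω) = 72.2 / 5.568 = 12.97 in total.
Round up → use L = 13 in.

L = 13 in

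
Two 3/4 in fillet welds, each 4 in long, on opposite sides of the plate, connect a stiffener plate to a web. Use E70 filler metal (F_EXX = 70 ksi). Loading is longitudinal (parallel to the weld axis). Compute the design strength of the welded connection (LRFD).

φR_n ≈ 134 kip

Effective throat t_e = 0.707 × 0.75 = 0.5302 in.
Total length L = 8 in; A_we = 0.5302 × 8 = 4.242 in².
F_nw = 0.6 F_EXX = 0.6 × 70 = 42 ksi.
φR_n = 0.75 × 42 × 4.242 = 133.6 kip.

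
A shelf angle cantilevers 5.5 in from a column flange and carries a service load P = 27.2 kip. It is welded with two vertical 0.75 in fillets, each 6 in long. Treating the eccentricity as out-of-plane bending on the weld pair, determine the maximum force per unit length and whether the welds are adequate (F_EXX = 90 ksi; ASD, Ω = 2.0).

L_w = 2 × 6 = 12 in; section modulus (unit throat) S = 2 × L²/6 = 12 in².
Direct shear f_v = P/L_w = 27.2/12 = 2.267 kip/in.
Moment M = P × e = 27.2 × 5.5 = 149.6 kip·in; bending f_b = M/S = 12.47 kip/in.
f_max = √(f_v² + f_b²) = √(2.267² + 12.47²) = 12.67 kip/in.
r_n/Ω = (1/2.0) × 0.6 × 90 × (0.707 × 0.75) = 14.32 kip/in → adequate.

f_max ≈ 12.7 kip/in; adequate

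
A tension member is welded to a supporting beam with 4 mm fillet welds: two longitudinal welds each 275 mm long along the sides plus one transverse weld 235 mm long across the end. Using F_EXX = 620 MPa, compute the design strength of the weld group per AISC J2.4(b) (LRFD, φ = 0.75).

φR_n ≈ 647 kN

t_e = 0.707 × 4 = 2.828 mm.
R_nwl = 0.6 × 620 × 2.828 × 550 × 10⁻³ = 578.6 kN (longitudinal, 2 welds).
R_nwt = 0.6 × 620 × 2.828 × 235 × 10⁻³ = 247.2 kN (transverse, base value).
(i) R_nwl + R_nwt = 825.8 kN; (ii) 0.85 R_nwl + 1.5 R_nwt = 862.7 kN.
R_n = max = 862.7 kN [governs: (ii)]; φR_n = 647 kN.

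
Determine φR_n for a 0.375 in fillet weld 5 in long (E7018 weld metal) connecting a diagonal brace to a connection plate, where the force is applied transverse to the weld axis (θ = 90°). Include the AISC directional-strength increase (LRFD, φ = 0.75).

E70XX → F_EXX = 70 ksi.
t_e = 0.707 × 0.375 = 0.2651 in; A_we = 0.2651 × 5 = 1.326 in².
Directional factor: 1.0 + 0.5 sin^1.5(90°) = 1.5.
F_nw = 0.6 × 70 × 1.5 = 63 ksi.
φR_n = 0.75 × 63 × 1.326 = 62.64 kip.

φR_n ≈ 62.6 kip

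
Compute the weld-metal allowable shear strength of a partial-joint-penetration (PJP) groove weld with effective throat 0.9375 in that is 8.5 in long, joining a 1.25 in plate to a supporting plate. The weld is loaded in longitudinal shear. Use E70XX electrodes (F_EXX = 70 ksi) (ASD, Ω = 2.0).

Effective throat (given) t_e = 0.9375 in.
A_we = 0.9375 × 8.5 = 7.969 in².
F_nw = 0.6 F_EXX = 42 ksi.
R_n/Ω = (42 × 7.969) / 2.0 = 167.3 kips.

R_n/Ω ≈ 167 kips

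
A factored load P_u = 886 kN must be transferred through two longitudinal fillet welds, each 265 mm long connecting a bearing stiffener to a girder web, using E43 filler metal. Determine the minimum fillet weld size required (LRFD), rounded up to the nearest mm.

w = 13 mm

E43XX → F_EXX = 430 MPa.
Total weld length L = 530 mm.
Required throat t_e = P_u / (φ × 0.6 F_EXX × L) = 886 / (0.75 × 0.6 × 430 × 530 × 10⁻³) = 8.639 mm.
Required leg w = t_e / 0.707 = 12.22 mm → use 13 mm.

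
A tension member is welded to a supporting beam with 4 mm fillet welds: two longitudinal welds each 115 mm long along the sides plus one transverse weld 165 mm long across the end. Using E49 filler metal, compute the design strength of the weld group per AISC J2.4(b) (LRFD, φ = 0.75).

φR_n ≈ 276 kN

E49XX → F_EXX = 490 MPa.
t_e = 0.707 × 4 = 2.828 mm.
R_nwl = 0.6 × 490 × 2.828 × 230 × 10⁻³ = 191.2 kN (longitudinal, 2 welds).
R_nwt = 0.6 × 490 × 2.828 × 165 × 10⁻³ = 137.2 kN (transverse, base value).
(i) R_nwl + R_nwt = 328.4 kN; (ii) 0.85 R_nwl + 1.5 R_nwt = 368.3 kN.
R_n = max = 368.3 kN [governs: (ii)]; φR_n = 276.2 kN.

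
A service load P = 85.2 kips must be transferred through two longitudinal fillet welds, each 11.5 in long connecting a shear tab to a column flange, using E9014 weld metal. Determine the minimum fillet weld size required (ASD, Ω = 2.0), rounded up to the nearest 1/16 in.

E90XX → F_EXX = 90 ksi.
Total weld length L = 23 in.
Required throat t_e = P × Ω / (0.6 F_EXX × L) = 85.2 × 2.0 / (0.6 × 90 × 23) = 0.1372 in.
Required leg w = t_e / 0.707 = 0.1941 in → use 1/4 in.

w = 1/4 in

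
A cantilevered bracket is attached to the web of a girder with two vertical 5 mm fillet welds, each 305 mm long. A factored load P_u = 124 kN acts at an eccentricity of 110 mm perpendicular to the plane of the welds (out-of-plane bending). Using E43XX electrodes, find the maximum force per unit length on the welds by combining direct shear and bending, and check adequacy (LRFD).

f_max ≈ 485 N/mm; adequate

E43XX → F_EXX = 430 MPa.
L_w = 2 × 305 = 610 mm; section modulus (unit throat) S = 2 × L²/6 = 31010 mm².
Direct shear f_v = P/L_w = 124×10³/610 = 203.3 N/mm.
Moment M = P × e = 124×10³ × 110 = 13640000 N·mm; bending f_b = M/S = 439.9 N/mm.
f_max = √(f_v² + f_b²) = √(203.3² + 439.9²) = 484.6 N/mm.
φr_n = 0.75 × 0.6 × 430 × (0.707 × 5) = 684 N/mm → adequate.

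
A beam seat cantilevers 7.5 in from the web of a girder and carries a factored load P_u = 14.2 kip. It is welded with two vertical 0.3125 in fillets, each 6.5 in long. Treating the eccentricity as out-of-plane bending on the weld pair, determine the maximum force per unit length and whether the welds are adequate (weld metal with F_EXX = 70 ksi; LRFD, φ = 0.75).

L_w = 2 × 6.5 = 13 in; section modulus (unit throat) S = 2 × L²/6 = 14.08 in².
Direct shear f_v = P/L_w = 14.2/13 = 1.092 kip/in.
Moment M = P × e = 14.2 × 7.5 = 106.5 kip·in; bending f_b = M/S = 7.562 kip/in.
f_max = √(f_v² + f_b²) = √(1.092² + 7.562²) = 7.641 kip/in.
φr_n = 0.75 × 0.6 × 70 × (0.707 × 0.3125) = 6.96 kip/in → NOT adequate.

f_max ≈ 7.64 kip/in; NOT adequate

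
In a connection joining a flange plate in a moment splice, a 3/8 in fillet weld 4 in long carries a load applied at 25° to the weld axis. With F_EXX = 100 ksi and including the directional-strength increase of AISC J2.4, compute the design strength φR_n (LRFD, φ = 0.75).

φR_n ≈ 54.3 kip

t_e = 0.707 × 0.375 = 0.2651 in; A_we = 0.2651 × 4 = 1.06 in².
Directional factor: 1.0 + 0.5 sin^1.5(25°) = 1.137.
F_nw = 0.6 × 100 × 1.137 = 68.24 ksi.
φR_n = 0.75 × 68.24 × 1.06 = 54.28 kip.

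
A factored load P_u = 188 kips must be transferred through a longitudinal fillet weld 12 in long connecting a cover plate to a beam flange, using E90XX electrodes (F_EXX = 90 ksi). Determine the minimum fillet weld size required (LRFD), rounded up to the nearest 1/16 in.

w = 9/16 in

Total weld length L = 12 in.
Required throat t_e = P_u / (φ × 0.6 F_EXX × L) = 188 / (0.75 × 0.6 × 90 × 12) = 0.3868 in.
Required leg w = t_e / 0.707 = 0.5471 in → use 9/16 in.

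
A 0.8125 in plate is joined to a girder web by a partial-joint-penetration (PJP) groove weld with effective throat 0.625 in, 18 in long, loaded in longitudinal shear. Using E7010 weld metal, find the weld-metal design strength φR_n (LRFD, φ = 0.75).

E70XX → F_EXX = 70 ksi.
Effective throat (given) t_e = 0.625 in.
A_we = 0.625 × 18 = 11.25 in².
F_nw = 0.6 F_EXX = 42 ksi.
φR_n = 0.75 × 42 × 11.25 = 354.4 kips.

φR_n ≈ 354 kips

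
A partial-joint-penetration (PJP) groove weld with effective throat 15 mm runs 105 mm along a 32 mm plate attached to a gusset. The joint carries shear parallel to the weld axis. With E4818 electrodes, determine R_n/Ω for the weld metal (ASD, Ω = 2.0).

R_n/Ω ≈ 227 kN

E48XX → F_EXX = 480 MPa.
Effective throat (given) t_e = 15 mm.
A_we = 15 × 105 = 1575 mm².
F_nw = 0.6 F_EXX = 288 MPa.
R_n/Ω = (288 × 1575) / 2.0 × 10⁻³ = 226.8 kN.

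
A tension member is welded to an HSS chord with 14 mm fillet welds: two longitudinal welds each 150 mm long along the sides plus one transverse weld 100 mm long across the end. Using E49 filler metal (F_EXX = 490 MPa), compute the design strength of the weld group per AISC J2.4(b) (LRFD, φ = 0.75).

t_e = 0.707 × 14 = 9.898 mm.
R_nwl = 0.6 × 490 × 9.898 × 300 × 10⁻³ = 873 kN (longitudinal, 2 welds).
R_nwt = 0.6 × 490 × 9.898 × 100 × 10⁻³ = 291 kN (transverse, base value).
(i) R_nwl + R_nwt = 1164 kN; (ii) 0.85 R_nwl + 1.5 R_nwt = 1179 kN.
R_n = max = 1179 kN [governs: (ii)]; φR_n = 883.9 kN.

φR_n ≈ 884 kN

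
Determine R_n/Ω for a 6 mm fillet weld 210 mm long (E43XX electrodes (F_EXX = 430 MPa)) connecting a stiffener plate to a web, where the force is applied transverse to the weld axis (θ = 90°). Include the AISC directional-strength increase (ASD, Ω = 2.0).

R_n/Ω ≈ 172 kN

t_e = 0.707 × 6 = 4.242 mm; A_we = 4.242 × 210 = 890.8 mm².
Directional factor: 1.0 + 0.5 sin^1.5(90°) = 1.5.
F_nw = 0.6 × 430 × 1.5 = 387 MPa.
R_n/Ω = (387 × 890.8) / 2.0 × 10⁻³ = 172.4 kN.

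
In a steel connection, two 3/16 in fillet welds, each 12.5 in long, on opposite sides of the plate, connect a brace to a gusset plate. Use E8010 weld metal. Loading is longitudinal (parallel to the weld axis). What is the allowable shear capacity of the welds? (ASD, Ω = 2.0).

E80XX → F_EXX = 80 ksi.
Effective throat t_e = 0.707 × 0.1875 = 0.1326 in.
Total length L = 25 in; A_we = 0.1326 × 25 = 3.314 in².
F_nw = 0.6 F_EXX = 0.6 × 80 = 48 ksi.
R_n = 48 × 3.314 = 159.1 kips; R_n/Ω = 159.1/2.0 = 79.54 kips.

R_n/Ω ≈ 79.5 kips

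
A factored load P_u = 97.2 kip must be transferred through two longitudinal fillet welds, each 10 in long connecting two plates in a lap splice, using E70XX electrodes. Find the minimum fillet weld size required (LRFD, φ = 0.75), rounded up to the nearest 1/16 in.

E70XX → F_EXX = 70 ksi.
Total weld length L = 20 in.
Required throat t_e = P_u / (φ × 0.6 F_EXX × L) = 97.2 / (0.75 × 0.6 × 70 × 20) = 0.1543 in.
Required leg w = t_e / 0.707 = 0.2182 in → use 1/4 in.

w = 1/4 in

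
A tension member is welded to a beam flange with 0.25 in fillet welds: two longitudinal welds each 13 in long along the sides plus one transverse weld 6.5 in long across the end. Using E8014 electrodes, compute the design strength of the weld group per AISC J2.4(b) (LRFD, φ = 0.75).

φR_n ≈ 207 kip

E80XX → F_EXX = 80 ksi.
t_e = 0.707 × 0.25 = 0.1767 in.
R_nwl = 0.6 × 80 × 0.1767 × 26 = 220.6 kip (longitudinal, 2 welds).
R_nwt = 0.6 × 80 × 0.1767 × 6.5 = 55.15 kip (transverse, base value).
(i) R_nwl + R_nwt = 275.7 kip; (ii) 0.85 R_nwl + 1.5 R_nwt = 270.2 kip.
R_n = max = 275.7 kip [governs: (i)]; φR_n = 206.8 kip.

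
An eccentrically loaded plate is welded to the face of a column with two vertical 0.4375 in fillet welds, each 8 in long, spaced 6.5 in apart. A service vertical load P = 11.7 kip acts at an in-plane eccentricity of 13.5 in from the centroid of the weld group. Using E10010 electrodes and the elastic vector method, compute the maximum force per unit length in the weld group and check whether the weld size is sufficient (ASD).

E100XX → F_EXX = 100 ksi.
Total weld length L_w = 16 in. Treat welds as unit-width lines.
Polar moment about centroid: J = 2[d³/12 + d(b/2)²] = 2[8³/12 + 8×3.25²] = 254.3 in³.
Direct shear f_v = P/L_w = 11.7 / 16 = 0.7312 kip/in (vertical).
Torsion M = P·e = 11.7 × 13.5 = 157.95 kip·in.
Critical point at (x, y) = (3.25, 4) from centroid. f_tx = M·y/J = 2.484 kip/in; f_ty = M·x/J = 2.018 kip/in.
Resultant f_max = √[f_tx² + (f_v + f_ty)²] = √[2.484² + (0.7312 + 2.018)²] = 3.706 kip/in.
Capacity per unit length: r_n/Ω = (1/2.0) × 0.6 × 100 × (0.707 × 0.4375) = 9.279 kip/in.
3.706 ≤ 9.279 → adequate.

f_max ≈ 3.71 kip/in; adequate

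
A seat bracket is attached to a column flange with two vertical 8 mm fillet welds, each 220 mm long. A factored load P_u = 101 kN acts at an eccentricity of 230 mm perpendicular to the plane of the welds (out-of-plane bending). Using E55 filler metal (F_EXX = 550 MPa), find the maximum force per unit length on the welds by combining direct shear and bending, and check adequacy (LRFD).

f_max ≈ 1460 N/mm; NOT adequate

L_w = 2 × 220 = 440 mm; section modulus (unit throat) S = 2 × L²/6 = 16130 mm².
Direct shear f_v = P/L_w = 101×10³/440 = 229.5 N/mm.
Moment M = P × e = 101×10³ × 230 = 23230000 N·mm; bending f_b = M/S = 1440 N/mm.
f_max = √(f_v² + f_b²) = √(229.5² + 1440²) = 1458 N/mm.
φr_n = 0.75 × 0.6 × 550 × (0.707 × 8) = 1400 N/mm → NOT adequate.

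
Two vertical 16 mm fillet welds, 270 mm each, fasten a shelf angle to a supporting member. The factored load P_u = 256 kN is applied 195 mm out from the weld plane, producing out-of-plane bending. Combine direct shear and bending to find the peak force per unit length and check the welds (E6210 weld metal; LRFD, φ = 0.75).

E62XX → F_EXX = 620 MPa.
L_w = 2 × 270 = 540 mm; section modulus (unit throat) S = 2 × L²/6 = 24300 mm².
Direct shear f_v = P/L_w = 256×10³/540 = 474.1 N/mm.
Moment M = P × e = 256×10³ × 195 = 49920000 N·mm; bending f_b = M/S = 2054 N/mm.
f_max = √(f_v² + f_b²) = √(474.1² + 2054²) = 2108 N/mm.
φr_n = 0.75 × 0.6 × 620 × (0.707 × 16) = 3156 N/mm → adequate.

f_max ≈ 2110 N/mm; adequate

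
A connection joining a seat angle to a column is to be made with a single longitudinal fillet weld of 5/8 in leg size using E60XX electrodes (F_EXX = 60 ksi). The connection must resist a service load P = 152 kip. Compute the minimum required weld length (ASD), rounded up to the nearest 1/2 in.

Throat t_e = 0.707 × 0.625 = 0.4419 in.
r_n/Ω = (0.6 × 60 × 0.4419) / 2.0 = 7.954 kip/in.
L_req = P / (r_n/Ω) = 152 / 7.954 = 19.11 in total.
Round up → use L = 19.5 in.

L = 19.5 in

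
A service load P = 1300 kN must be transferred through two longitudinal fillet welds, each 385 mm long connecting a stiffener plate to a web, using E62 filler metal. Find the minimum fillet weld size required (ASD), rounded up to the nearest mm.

E62XX → F_EXX = 620 MPa.
Total weld length L = 770 mm.
Required throat t_e = P × Ω / (0.6 F_EXX × L) = 1300 × 2.0 / (0.6 × 620 × 770 × 10⁻³) = 9.077 mm.
Required leg w = t_e / 0.707 = 12.84 mm → use 13 mm.

w = 13 mm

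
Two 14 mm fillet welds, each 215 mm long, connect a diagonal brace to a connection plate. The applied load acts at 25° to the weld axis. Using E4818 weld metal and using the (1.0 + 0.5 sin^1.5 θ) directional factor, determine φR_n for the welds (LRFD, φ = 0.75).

E48XX → F_EXX = 480 MPa.
t_e = 0.707 × 14 = 9.898 mm; A_we = 9.898 × 430 = 4256 mm².
Directional factor: 1.0 + 0.5 sin^1.5(25°) = 1.137.
F_nw = 0.6 × 480 × 1.137 = 327.6 MPa.
φR_n = 0.75 × 327.6 × 4256 × 10⁻³ = 1046 kN.

φR_n ≈ 1050 kN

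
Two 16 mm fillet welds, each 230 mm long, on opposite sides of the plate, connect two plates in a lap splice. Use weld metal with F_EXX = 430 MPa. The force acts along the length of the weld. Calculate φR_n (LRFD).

Effective throat t_e = 0.707 × 16 = 11.31 mm.
Total length L = 460 mm; A_we = 11.31 × 460 = 5204 mm².
F_nw = 0.6 F_EXX = 0.6 × 430 = 258 MPa.
φR_n = 0.75 × 258 × 5204 × 10⁻³ = 1007 kN.

φR_n ≈ 1010 kN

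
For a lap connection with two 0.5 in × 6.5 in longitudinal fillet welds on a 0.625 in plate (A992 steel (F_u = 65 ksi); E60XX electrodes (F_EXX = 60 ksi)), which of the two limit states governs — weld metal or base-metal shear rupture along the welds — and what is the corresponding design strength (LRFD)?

t_e = 0.707 × 0.5 = 0.3535 in; L = 13 in.
Weld metal: φR_n = 0.75 × 0.6 × 60 × 0.3535 × 13 = 124.1 kips.
Base metal (shear rupture): φR_n = 0.75 × 0.6 × 65 × 0.625 × 13 = 237.7 kips.
Governing: weld metal.

φR_n ≈ 124 kips (weld metal governs)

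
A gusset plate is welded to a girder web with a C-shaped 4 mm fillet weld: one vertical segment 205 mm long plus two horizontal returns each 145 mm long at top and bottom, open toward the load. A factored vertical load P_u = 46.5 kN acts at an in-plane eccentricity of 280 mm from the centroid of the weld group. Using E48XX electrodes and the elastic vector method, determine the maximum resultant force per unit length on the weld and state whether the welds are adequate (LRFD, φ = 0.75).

f_max ≈ 456 N/mm; adequate

E48XX → F_EXX = 480 MPa.
Total weld length L_w = 495 mm. Treat welds as unit-width lines.
Centroid: x̄ = 2×145×72.5 / 495 = 42.47 mm from the vertical weld.
Polar moment about centroid: J = I_x + I_y = [205³/12 + 2×145×102.5²] + [205×42.47² + 2(145³/12 + 145×30.03²)] = 4904000 mm³.
Direct shear f_v = P/L_w = 46.5×10³ / 495 = 93.94 N/mm (vertical).
Torsion M = P·e = 46.5×10³ × 280 = 13020000 N·mm.
Critical point at (x, y) = (102.5, 102.5) from centroid. f_tx = M·y/J = 272.1 N/mm; f_ty = M·x/J = 272.2 N/mm.
Resultant f_max = √[f_tx² + (f_v + f_ty)²] = √[272.1² + (93.94 + 272.2)²] = 456.2 N/mm.
Capacity per unit length: φr_n = 0.75 × 0.6 × 480 × (0.707 × 4) = 610.8 N/mm.
456.2 ≤ 610.8 → adequate.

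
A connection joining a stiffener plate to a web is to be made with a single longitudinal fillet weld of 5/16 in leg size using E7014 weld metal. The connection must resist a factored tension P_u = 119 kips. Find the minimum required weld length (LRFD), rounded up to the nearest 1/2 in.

L = 17.5 in

E70XX → F_EXX = 70 ksi.
Throat t_e = 0.707 × 0.3125 = 0.2209 in.
φr_n = 0.75 × 0.6 × 70 × 0.2209 = 6.96 kips/in.
L_req = P_u / φr_n = 119 / 6.96 = 17.1 in total.
Round up → use L = 17.5 in.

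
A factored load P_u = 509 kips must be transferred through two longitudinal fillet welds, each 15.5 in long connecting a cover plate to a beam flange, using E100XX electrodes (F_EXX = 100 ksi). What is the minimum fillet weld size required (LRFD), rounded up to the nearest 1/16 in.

w = 9/16 in

Total weld length L = 31 in.
Required throat t_e = P_u / (φ × 0.6 F_EXX × L) = 509 / (0.75 × 0.6 × 100 × 31) = 0.3649 in.
Required leg w = t_e / 0.707 = 0.5161 in → use 9/16 in.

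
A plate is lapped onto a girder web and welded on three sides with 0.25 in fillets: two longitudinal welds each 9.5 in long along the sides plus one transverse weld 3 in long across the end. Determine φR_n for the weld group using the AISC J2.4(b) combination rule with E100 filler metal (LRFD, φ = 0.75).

E100XX → F_EXX = 100 ksi.
t_e = 0.707 × 0.25 = 0.1767 in.
R_nwl = 0.6 × 100 × 0.1767 × 19 = 201.5 kips (longitudinal, 2 welds).
R_nwt = 0.6 × 100 × 0.1767 × 3 = 31.81 kips (transverse, base value).
(i) R_nwl + R_nwt = 233.3 kips; (ii) 0.85 R_nwl + 1.5 R_nwt = 219 kips.
R_n = max = 233.3 kips [governs: (i)]; φR_n = 175 kips.

φR_n ≈ 175 kips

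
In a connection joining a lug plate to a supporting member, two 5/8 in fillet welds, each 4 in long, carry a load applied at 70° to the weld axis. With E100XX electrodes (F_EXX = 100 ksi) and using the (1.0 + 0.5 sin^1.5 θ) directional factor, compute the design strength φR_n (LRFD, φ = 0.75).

φR_n ≈ 232 kips

t_e = 0.707 × 0.625 = 0.4419 in; A_we = 0.4419 × 8 = 3.535 in².
Directional factor: 1.0 + 0.5 sin^1.5(70°) = 1.455.
F_nw = 0.6 × 100 × 1.455 = 87.33 ksi.
φR_n = 0.75 × 87.33 × 3.535 = 231.5 kips.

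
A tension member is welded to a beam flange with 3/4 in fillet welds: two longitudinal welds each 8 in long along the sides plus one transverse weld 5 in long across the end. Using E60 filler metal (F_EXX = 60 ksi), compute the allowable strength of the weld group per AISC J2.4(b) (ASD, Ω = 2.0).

t_e = 0.707 × 0.75 = 0.5302 in.
R_nwl = 0.6 × 60 × 0.5302 × 16 = 305.4 kips (longitudinal, 2 welds).
R_nwt = 0.6 × 60 × 0.5302 × 5 = 95.44 kips (transverse, base value).
(i) R_nwl + R_nwt = 400.9 kips; (ii) 0.85 R_nwl + 1.5 R_nwt = 402.8 kips.
R_n = max = 402.8 kips [governs: (ii)]; R_n/Ω = 201.4 kips.

R_n/Ω ≈ 201 kips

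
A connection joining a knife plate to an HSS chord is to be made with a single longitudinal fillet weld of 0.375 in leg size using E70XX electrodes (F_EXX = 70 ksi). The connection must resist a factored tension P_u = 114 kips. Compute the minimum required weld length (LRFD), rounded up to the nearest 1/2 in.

Throat t_e = 0.707 × 0.375 = 0.2651 in.
φr_n = 0.75 × 0.6 × 70 × 0.2651 = 8.351 kips/in.
L_req = P_u / φr_n = 114 / 8.351 = 13.65 in total.
Round up → use L = 14 in.

L = 14 in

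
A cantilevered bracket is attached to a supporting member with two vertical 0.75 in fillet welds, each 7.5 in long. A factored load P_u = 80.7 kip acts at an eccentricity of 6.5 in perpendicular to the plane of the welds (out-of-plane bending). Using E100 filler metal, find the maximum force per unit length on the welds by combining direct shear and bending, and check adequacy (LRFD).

f_max ≈ 28.5 kip/in; NOT adequate

E100XX → F_EXX = 100 ksi.
L_w = 2 × 7.5 = 15 in; section modulus (unit throat) S = 2 × L²/6 = 18.75 in².
Direct shear f_v = P/L_w = 80.7/15 = 5.38 kip/in.
Moment M = P × e = 80.7 × 6.5 = 524.55 kip·in; bending f_b = M/S = 27.98 kip/in.
f_max = √(f_v² + f_b²) = √(5.38² + 27.98²) = 28.49 kip/in.
φr_n = 0.75 × 0.6 × 100 × (0.707 × 0.75) = 23.86 kip/in → NOT adequate.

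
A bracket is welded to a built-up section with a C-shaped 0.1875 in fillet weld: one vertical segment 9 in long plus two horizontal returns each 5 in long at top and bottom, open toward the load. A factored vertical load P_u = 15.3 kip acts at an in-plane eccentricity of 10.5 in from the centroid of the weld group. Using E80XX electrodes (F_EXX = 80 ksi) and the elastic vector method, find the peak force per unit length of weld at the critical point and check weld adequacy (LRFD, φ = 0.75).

Total weld length L_w = 19 in. Treat welds as unit-width lines.
Centroid: x̄ = 2×5×2.5 / 19 = 1.316 in from the vertical weld.
Polar moment about centroid: J = I_x + I_y = [9³/12 + 2×5×4.5²] + [9×1.316² + 2(5³/12 + 5×1.184²)] = 313.7 in³.
Direct shear f_v = P/L_w = 15.3 / 19 = 0.8053 kip/in (vertical).
Torsion M = P·e = 15.3 × 10.5 = 160.65 kip·in.
Critical point at (x, y) = (3.684, 4.5) from centroid. f_tx = M·y/J = 2.305 kip/in; f_ty = M·x/J = 1.887 kip/in.
Resultant f_max = √[f_tx² + (f_v + f_ty)²] = √[2.305² + (0.8053 + 1.887)²] = 3.544 kip/in.
Capacity per unit length: φr_n = 0.75 × 0.6 × 80 × (0.707 × 0.1875) = 4.772 kip/in.
3.544 ≤ 4.772 → adequate.

f_max ≈ 3.54 kip/in; adequate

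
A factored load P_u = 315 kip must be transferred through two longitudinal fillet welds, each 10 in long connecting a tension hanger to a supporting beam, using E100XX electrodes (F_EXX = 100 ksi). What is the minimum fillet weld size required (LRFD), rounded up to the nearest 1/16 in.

Total weld length L = 20 in.
Required throat t_e = P_u / (φ × 0.6 F_EXX × L) = 315 / (0.75 × 0.6 × 100 × 20) = 0.35 in.
Required leg w = t_e / 0.707 = 0.495 in → use 1/2 in.

w = 1/2 in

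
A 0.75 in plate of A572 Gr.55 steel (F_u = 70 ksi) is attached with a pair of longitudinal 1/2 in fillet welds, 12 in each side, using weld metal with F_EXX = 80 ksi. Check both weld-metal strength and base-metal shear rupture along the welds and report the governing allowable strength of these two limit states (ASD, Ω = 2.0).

t_e = 0.707 × 0.5 = 0.3535 in; L = 24 in.
Weld metal: R_n/Ω = (1/2.0) × 0.6 × 80 × 0.3535 × 24 = 203.6 kips.
Base metal (shear rupture): R_n/Ω = (1/2.0) × 0.6 × 70 × 0.75 × 24 = 378 kips.
Governing: weld metal.

R_n/Ω ≈ 204 kips (weld metal governs)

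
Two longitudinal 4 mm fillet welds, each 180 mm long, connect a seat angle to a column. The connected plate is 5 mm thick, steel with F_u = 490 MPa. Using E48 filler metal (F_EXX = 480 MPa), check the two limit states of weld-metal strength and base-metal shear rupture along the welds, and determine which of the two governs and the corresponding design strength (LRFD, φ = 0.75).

φR_n ≈ 220 kN (weld metal governs)

t_e = 0.707 × 4 = 2.828 mm; L = 360 mm.
Weld metal: φR_n = 0.75 × 0.6 × 480 × 2.828 × 360 × 10⁻³ = 219.9 kN.
Base metal (shear rupture): φR_n = 0.75 × 0.6 × 490 × 5 × 360 × 10⁻³ = 396.9 kN.
Governing: weld metal.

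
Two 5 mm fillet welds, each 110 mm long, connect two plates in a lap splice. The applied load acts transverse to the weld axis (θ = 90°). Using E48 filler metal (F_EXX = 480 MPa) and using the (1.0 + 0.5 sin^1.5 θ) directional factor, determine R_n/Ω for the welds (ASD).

t_e = 0.707 × 5 = 3.535 mm; A_we = 3.535 × 220 = 777.7 mm².
Directional factor: 1.0 + 0.5 sin^1.5(90°) = 1.5.
F_nw = 0.6 × 480 × 1.5 = 432 MPa.
R_n/Ω = (432 × 777.7) / 2.0 × 10⁻³ = 168 kN.

R_n/Ω ≈ 168 kN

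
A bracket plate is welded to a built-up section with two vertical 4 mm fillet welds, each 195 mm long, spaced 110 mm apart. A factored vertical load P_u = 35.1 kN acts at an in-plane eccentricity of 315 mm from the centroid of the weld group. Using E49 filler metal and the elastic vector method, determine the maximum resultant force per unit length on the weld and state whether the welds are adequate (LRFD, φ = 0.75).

E49XX → F_EXX = 490 MPa.
Total weld length L_w = 390 mm. Treat welds as unit-width lines.
Polar moment about centroid: J = 2[d³/12 + d(b/2)²] = 2[195³/12 + 195×55²] = 2416000 mm³.
Direct shear f_v = P/L_w = 35.1×10³ / 390 = 90 N/mm (vertical).
Torsion M = P·e = 35.1×10³ × 315 = 11056000 N·mm.
Critical point at (x, y) = (55, 97.5) from centroid. f_tx = M·y/J = 446.3 N/mm; f_ty = M·x/J = 251.7 N/mm.
Resultant f_max = √[f_tx² + (f_v + f_ty)²] = √[446.3² + (90 + 251.7)²] = 562.1 N/mm.
Capacity per unit length: φr_n = 0.75 × 0.6 × 490 × (0.707 × 4) = 623.6 N/mm.
562.1 ≤ 623.6 → adequate.

f_max ≈ 562 N/mm; adequate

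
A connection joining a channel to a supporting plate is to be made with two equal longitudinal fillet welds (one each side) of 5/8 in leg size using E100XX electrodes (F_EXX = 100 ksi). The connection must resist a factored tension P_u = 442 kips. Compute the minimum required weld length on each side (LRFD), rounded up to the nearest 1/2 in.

L = 11.5 in on each side

Throat t_e = 0.707 × 0.625 = 0.4419 in.
φr_n = 0.75 × 0.6 × 100 × 0.4419 = 19.88 kips/in.
L_req = P_u / φr_n = 442 / 19.88 = 22.23 in total.
Per side: 22.23 / 2 = 11.11 in.
Round up → use L = 11.5 in on each side.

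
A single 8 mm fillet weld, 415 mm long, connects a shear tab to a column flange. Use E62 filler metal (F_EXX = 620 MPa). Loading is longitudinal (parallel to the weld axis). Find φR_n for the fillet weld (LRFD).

φR_n ≈ 655 kN

Effective throat t_e = 0.707 × 8 = 5.656 mm.
Total length L = 415 mm; A_we = 5.656 × 415 = 2347 mm².
F_nw = 0.6 F_EXX = 0.6 × 620 = 372 MPa.
φR_n = 0.75 × 372 × 2347 × 10⁻³ = 654.9 kN.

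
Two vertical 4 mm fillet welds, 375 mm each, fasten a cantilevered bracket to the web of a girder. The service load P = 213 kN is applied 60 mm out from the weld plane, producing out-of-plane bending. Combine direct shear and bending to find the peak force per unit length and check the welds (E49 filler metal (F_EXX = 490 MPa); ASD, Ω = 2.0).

f_max ≈ 394 N/mm; adequate

L_w = 2 × 375 = 750 mm; section modulus (unit throat) S = 2 × L²/6 = 46880 mm².
Direct shear f_v = P/L_w = 213×10³/750 = 284 N/mm.
Moment M = P × e = 213×10³ × 60 = 12780000 N·mm; bending f_b = M/S = 272.6 N/mm.
f_max = √(f_v² + f_b²) = √(284² + 272.6²) = 393.7 N/mm.
r_n/Ω = (1/2.0) × 0.6 × 490 × (0.707 × 4) = 415.7 N/mm → adequate.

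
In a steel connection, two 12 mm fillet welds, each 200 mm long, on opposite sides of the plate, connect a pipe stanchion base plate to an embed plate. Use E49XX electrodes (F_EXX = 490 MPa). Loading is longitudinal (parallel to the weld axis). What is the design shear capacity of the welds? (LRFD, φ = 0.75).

φR_n ≈ 748 kN

Effective throat t_e = 0.707 × 12 = 8.484 mm.
Total length L = 400 mm; A_we = 8.484 × 400 = 3394 mm².
F_nw = 0.6 F_EXX = 0.6 × 490 = 294 MPa.
φR_n = 0.75 × 294 × 3394 × 10⁻³ = 748.3 kN.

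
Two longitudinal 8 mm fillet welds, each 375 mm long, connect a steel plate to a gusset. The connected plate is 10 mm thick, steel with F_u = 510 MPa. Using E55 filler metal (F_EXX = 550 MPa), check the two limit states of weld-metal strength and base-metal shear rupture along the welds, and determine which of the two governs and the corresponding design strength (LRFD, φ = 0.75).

t_e = 0.707 × 8 = 5.656 mm; L = 750 mm.
Weld metal: φR_n = 0.75 × 0.6 × 550 × 5.656 × 750 × 10⁻³ = 1050 kN.
Base metal (shear rupture): φR_n = 0.75 × 0.6 × 510 × 10 × 750 × 10⁻³ = 1721 kN.
Governing: weld metal.

φR_n ≈ 1050 kN (weld metal governs)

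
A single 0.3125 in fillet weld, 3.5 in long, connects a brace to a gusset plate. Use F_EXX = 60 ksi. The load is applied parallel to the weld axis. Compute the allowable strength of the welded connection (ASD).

Effective throat t_e = 0.707 × 0.3125 = 0.2209 in.
Total length L = 3.5 in; A_we = 0.2209 × 3.5 = 0.7733 in².
F_nw = 0.6 F_EXX = 0.6 × 60 = 36 ksi.
R_n = 36 × 0.7733 = 27.84 kip; R_n/Ω = 27.84/2.0 = 13.92 kip.

R_n/Ω ≈ 13.9 kip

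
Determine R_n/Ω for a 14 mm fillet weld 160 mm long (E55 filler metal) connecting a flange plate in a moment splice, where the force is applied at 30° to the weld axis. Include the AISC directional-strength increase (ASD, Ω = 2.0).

E55XX → F_EXX = 550 MPa.
t_e = 0.707 × 14 = 9.898 mm; A_we = 9.898 × 160 = 1584 mm².
Directional factor: 1.0 + 0.5 sin^1.5(30°) = 1.177.
F_nw = 0.6 × 550 × 1.177 = 388.3 MPa.
R_n/Ω = (388.3 × 1584) / 2.0 × 10⁻³ = 307.5 kN.

R_n/Ω ≈ 308 kN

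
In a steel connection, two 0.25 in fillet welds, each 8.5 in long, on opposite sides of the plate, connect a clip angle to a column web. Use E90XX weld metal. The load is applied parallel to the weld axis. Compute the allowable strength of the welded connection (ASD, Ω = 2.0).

E90XX → F_EXX = 90 ksi.
Effective throat t_e = 0.707 × 0.25 = 0.1767 in.
Total length L = 17 in; A_we = 0.1767 × 17 = 3.005 in².
F_nw = 0.6 F_EXX = 0.6 × 90 = 54 ksi.
R_n = 54 × 3.005 = 162.3 kips; R_n/Ω = 162.3/2.0 = 81.13 kips.

R_n/Ω ≈ 81.1 kips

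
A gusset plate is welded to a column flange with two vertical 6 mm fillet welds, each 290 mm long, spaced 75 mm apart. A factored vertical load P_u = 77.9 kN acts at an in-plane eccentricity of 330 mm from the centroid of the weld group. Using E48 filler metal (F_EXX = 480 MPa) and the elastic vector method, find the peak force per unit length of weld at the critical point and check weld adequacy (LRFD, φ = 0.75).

Total weld length L_w = 580 mm. Treat welds as unit-width lines.
Polar moment about centroid: J = 2[d³/12 + d(b/2)²] = 2[290³/12 + 290×37.5²] = 4880000 mm³.
Direct shear f_v = P/L_w = 77.9×10³ / 580 = 134.3 N/mm (vertical).
Torsion M = P·e = 77.9×10³ × 330 = 25707000 N·mm.
Critical point at (x, y) = (37.5, 145) from centroid. f_tx = M·y/J = 763.8 N/mm; f_ty = M·x/J = 197.5 N/mm.
Resultant f_max = √[f_tx² + (f_v + f_ty)²] = √[763.8² + (134.3 + 197.5)²] = 832.7 N/mm.
Capacity per unit length: φr_n = 0.75 × 0.6 × 480 × (0.707 × 6) = 916.3 N/mm.
832.7 ≤ 916.3 → adequate.

f_max ≈ 833 N/mm; adequate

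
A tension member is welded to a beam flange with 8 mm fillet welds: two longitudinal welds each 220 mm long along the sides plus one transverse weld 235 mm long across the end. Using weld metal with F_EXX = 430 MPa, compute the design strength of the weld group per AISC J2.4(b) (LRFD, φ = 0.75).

φR_n ≈ 795 kN

t_e = 0.707 × 8 = 5.656 mm.
R_nwl = 0.6 × 430 × 5.656 × 440 × 10⁻³ = 642.1 kN (longitudinal, 2 welds).
R_nwt = 0.6 × 430 × 5.656 × 235 × 10⁻³ = 342.9 kN (transverse, base value).
(i) R_nwl + R_nwt = 985 kN; (ii) 0.85 R_nwl + 1.5 R_nwt = 1060 kN.
R_n = max = 1060 kN [governs: (ii)]; φR_n = 795.1 kN.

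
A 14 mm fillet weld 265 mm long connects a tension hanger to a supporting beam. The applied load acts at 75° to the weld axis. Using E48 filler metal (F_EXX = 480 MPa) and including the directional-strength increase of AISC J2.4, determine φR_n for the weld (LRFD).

t_e = 0.707 × 14 = 9.898 mm; A_we = 9.898 × 265 = 2623 mm².
Directional factor: 1.0 + 0.5 sin^1.5(75°) = 1.475.
F_nw = 0.6 × 480 × 1.475 = 424.7 MPa.
φR_n = 0.75 × 424.7 × 2623 × 10⁻³ = 835.5 kN.

φR_n ≈ 835 kN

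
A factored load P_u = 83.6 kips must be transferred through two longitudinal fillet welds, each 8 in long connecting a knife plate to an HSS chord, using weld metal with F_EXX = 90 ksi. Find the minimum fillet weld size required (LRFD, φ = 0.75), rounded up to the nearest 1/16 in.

Total weld length L = 16 in.
Required throat t_e = P_u / (φ × 0.6 F_EXX × L) = 83.6 / (0.75 × 0.6 × 90 × 16) = 0.129 in.
Required leg w = t_e / 0.707 = 0.1825 in → use 3/16 in.

w = 3/16 in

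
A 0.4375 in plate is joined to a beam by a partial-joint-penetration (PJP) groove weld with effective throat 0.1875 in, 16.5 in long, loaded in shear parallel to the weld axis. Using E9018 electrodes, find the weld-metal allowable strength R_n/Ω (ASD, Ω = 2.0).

R_n/Ω ≈ 83.5 kip

E90XX → F_EXX = 90 ksi.
Effective throat (given) t_e = 0.1875 in.
A_we = 0.1875 × 16.5 = 3.094 in².
F_nw = 0.6 F_EXX = 54 ksi.
R_n/Ω = (54 × 3.094) / 2.0 = 83.53 kip.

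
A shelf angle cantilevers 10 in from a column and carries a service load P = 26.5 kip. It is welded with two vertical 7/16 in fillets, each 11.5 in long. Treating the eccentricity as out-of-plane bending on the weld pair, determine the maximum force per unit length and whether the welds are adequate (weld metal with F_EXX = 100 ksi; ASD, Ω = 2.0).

L_w = 2 × 11.5 = 23 in; section modulus (unit throat) S = 2 × L²/6 = 44.08 in².
Direct shear f_v = P/L_w = 26.5/23 = 1.152 kip/in.
Moment M = P × e = 26.5 × 10 = 265 kip·in; bending f_b = M/S = 6.011 kip/in.
f_max = √(f_v² + f_b²) = √(1.152² + 6.011²) = 6.121 kip/in.
r_n/Ω = (1/2.0) × 0.6 × 100 × (0.707 × 0.4375) = 9.279 kip/in → adequate.

f_max ≈ 6.12 kip/in; adequate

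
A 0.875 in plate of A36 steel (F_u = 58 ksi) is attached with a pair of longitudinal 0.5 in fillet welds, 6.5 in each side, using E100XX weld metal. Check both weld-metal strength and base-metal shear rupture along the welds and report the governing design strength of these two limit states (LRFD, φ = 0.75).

E100XX → F_EXX = 100 ksi.
t_e = 0.707 × 0.5 = 0.3535 in; L = 13 in.
Weld metal: φR_n = 0.75 × 0.6 × 100 × 0.3535 × 13 = 206.8 kips.
Base metal (shear rupture): φR_n = 0.75 × 0.6 × 58 × 0.875 × 13 = 296.9 kips.
Governing: weld metal.

φR_n ≈ 207 kips (weld metal governs)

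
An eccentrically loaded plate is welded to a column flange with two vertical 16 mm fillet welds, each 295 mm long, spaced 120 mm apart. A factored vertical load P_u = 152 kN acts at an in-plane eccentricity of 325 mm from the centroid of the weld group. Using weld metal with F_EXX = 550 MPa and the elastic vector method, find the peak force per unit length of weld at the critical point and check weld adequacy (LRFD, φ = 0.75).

f_max ≈ 1350 N/mm; adequate

Total weld length L_w = 590 mm. Treat welds as unit-width lines.
Polar moment about centroid: J = 2[d³/12 + d(b/2)²] = 2[295³/12 + 295×60²] = 6403000 mm³.
Direct shear f_v = P/L_w = 152×10³ / 590 = 257.6 N/mm (vertical).
Torsion M = P·e = 152×10³ × 325 = 49400000 N·mm.
Critical point at (x, y) = (60, 147.5) from centroid. f_tx = M·y/J = 1138 N/mm; f_ty = M·x/J = 462.9 N/mm.
Resultant f_max = √[f_tx² + (f_v + f_ty)²] = √[1138² + (257.6 + 462.9)²] = 1347 N/mm.
Capacity per unit length: φr_n = 0.75 × 0.6 × 550 × (0.707 × 16) = 2800 N/mm.
1347 ≤ 2800 → adequate.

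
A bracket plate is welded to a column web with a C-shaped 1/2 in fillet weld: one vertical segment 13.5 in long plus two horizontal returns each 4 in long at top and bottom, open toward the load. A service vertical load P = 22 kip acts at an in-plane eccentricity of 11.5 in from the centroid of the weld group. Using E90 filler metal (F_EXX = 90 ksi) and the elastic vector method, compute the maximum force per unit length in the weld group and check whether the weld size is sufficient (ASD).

f_max ≈ 3.72 kip/in; adequate

Total weld length L_w = 21.5 in. Treat welds as unit-width lines.
Centroid: x̄ = 2×4×2 / 21.5 = 0.7442 in from the vertical weld.
Polar moment about centroid: J = I_x + I_y = [13.5³/12 + 2×4×6.75²] + [13.5×0.7442² + 2(4³/12 + 4×1.256²)] = 600.3 in³.
Direct shear f_v = P/L_w = 22 / 21.5 = 1.023 kip/in (vertical).
Torsion M = P·e = 22 × 11.5 = 253 kip·in.
Critical point at (x, y) = (3.256, 6.75) from centroid. f_tx = M·y/J = 2.845 kip/in; f_ty = M·x/J = 1.372 kip/in.
Resultant f_max = √[f_tx² + (f_v + f_ty)²] = √[2.845² + (1.023 + 1.372)²] = 3.719 kip/in.
Capacity per unit length: r_n/Ω = (1/2.0) × 0.6 × 90 × (0.707 × 0.5) = 9.544 kip/in.
3.719 ≤ 9.544 → adequate.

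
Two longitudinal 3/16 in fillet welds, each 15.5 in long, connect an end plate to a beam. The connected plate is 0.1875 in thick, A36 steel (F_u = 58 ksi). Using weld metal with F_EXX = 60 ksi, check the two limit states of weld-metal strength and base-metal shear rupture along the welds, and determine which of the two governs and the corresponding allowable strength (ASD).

R_n/Ω ≈ 74 kips (weld metal governs)

t_e = 0.707 × 0.1875 = 0.1326 in; L = 31 in.
Weld metal: R_n/Ω = (1/2.0) × 0.6 × 60 × 0.1326 × 31 = 73.97 kips.
Base metal (shear rupture): R_n/Ω = (1/2.0) × 0.6 × 58 × 0.1875 × 31 = 101.1 kips.
Governing: weld metal.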